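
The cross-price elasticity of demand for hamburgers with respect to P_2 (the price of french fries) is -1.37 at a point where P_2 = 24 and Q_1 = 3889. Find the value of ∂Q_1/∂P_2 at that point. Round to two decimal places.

-222.00

ε = (∂Q_1/∂P_2)·(P_2/Q_1) ⇒ ∂Q_1/∂P_2 = ε·Q_1/P_2 = -1.37 × 3889/24 ≈ -222.00.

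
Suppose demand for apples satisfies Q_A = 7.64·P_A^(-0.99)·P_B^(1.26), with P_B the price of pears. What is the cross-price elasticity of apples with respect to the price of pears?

In a log-linear (constant-elasticity) demand function, the coefficient on the exponent of P_B is the cross-price elasticity.
ε = 1.26. Positive, so apples and pears are substitutes.

1.26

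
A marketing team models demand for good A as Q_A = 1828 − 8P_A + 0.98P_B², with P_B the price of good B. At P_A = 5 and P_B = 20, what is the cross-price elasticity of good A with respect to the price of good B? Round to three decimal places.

0.360

At P_A = 5 and P_B = 20: Q_A = 2180.
∂Q_A/∂P_B = 1.96P_B = 1.96(20) = 39.2000.
ε = (∂Q_A/∂P_B)(P_B/Q_A) = 39.2000 × (20/2180) ≈ 0.360.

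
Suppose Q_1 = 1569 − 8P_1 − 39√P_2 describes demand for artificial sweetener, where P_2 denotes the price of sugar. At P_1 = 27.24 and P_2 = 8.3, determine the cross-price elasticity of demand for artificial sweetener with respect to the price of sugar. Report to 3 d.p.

At P_1 = 27.24 and P_2 = 8.3: Q_1 = 1238.722.
∂Q_1/∂P_2 = -39/(2√P_2) = -39/(2√8.3) = -6.7685.
ε = (∂Q_1/∂P_2)(P_2/Q_1) = -6.7685 × (8.3/1238.722) ≈ -0.045.

-0.045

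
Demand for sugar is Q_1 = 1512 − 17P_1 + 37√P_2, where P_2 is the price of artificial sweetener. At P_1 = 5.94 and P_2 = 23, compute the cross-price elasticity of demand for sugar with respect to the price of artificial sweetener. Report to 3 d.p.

At P_1 = 5.94 and P_2 = 23: Q_1 = 1588.466.
∂Q_1/∂P_2 = 37/(2√P_2) = 37/(2√23) = 3.8575.
ε = (∂Q_1/∂P_2)(P_2/Q_1) = 3.8575 × (23/1588.466) ≈ 0.056.

0.056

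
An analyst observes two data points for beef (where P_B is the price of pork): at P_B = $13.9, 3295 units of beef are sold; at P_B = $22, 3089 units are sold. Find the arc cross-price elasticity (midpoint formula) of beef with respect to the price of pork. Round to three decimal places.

ΔQ_A = 3089 − 3295 = -206; ΔP_B = 22 − 13.9 = 8.1.
Midpoints: Q̄_A = 3192.0, P̄_B = 17.95.
ε = (ΔQ_A/Q̄_A)/(ΔP_B/P̄_B) = (-206/3192.0)/(8.1/17.95) ≈ -0.143.
ε < 0: beef and pork are complements.

-0.143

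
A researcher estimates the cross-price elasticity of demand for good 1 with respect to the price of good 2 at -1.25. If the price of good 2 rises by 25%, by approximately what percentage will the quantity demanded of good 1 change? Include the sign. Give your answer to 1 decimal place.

%ΔQ ≈ ε × %ΔP of good 2 = -1.25 × (25%) = -31.3%.
Demand for good 1 falls by about 31.3%.

-31.3%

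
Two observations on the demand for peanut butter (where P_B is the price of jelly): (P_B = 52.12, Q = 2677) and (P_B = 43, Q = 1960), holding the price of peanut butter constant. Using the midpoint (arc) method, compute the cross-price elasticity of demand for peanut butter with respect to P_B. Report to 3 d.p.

ΔQ_A = 1960 − 2677 = -717; ΔP_B = 43 − 52.12 = -9.12.
Midpoints: Q̄_A = 2318.5, P̄_B = 47.56.
ε = (ΔQ_A/Q̄_A)/(ΔP_B/P̄_B) = (-717/2318.5)/(-9.12/47.56) ≈ 1.613.

1.613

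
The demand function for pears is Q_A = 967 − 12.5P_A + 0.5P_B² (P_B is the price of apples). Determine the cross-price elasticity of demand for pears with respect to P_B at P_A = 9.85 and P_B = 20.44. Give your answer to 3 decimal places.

At P_A = 9.85 and P_B = 20.44: Q_A = 1052.772.
∂Q_A/∂P_B = 1P_B = 1(20.44) = 20.4400.
ε = (∂Q_A/∂P_B)(P_B/Q_A) = 20.4400 × (20.44/1052.772) ≈ 0.397.

0.397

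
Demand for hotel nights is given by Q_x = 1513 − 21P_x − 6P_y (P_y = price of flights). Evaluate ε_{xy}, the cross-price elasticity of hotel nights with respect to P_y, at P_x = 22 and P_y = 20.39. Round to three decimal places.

At P_x = 22 and P_y = 20.39: Q_x = 928.66.
∂Q_x/∂P_y = -6.
ε = (∂Q_x/∂P_y)(P_y/Q_x) = -6 × (20.39/928.66) ≈ -0.132.

-0.132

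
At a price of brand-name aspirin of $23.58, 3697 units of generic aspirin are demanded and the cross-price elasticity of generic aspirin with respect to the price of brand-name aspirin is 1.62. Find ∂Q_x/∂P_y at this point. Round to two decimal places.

253.99

ε = (∂Q_x/∂P_y)·(P_y/Q_x) ⇒ ∂Q_x/∂P_y = ε·Q_x/P_y = 1.62 × 3697/23.58 ≈ 253.99.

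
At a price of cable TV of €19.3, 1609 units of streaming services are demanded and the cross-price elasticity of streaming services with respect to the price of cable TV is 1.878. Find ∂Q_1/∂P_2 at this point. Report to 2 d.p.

156.56

ε = (∂Q_1/∂P_2)·(P_2/Q_1) ⇒ ∂Q_1/∂P_2 = ε·Q_1/P_2 = 1.878 × 1609/19.3 ≈ 156.56.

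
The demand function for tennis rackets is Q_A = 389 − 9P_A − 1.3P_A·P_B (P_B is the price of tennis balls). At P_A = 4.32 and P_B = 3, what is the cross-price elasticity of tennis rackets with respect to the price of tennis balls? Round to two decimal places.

-0.05

At P_A = 4.32 and P_B = 3: Q_A = 333.272.
∂Q_A/∂P_B = -1.3P_A = -1.3(4.32) = -5.6160.
ε = (∂Q_A/∂P_B)(P_B/Q_A) = -5.6160 × (3/333.272) ≈ -0.05.
ε < 0: complements.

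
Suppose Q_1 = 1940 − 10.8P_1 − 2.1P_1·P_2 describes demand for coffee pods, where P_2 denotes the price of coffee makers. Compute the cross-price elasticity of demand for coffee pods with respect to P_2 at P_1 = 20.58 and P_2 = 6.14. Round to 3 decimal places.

-0.183

At P_1 = 20.58 and P_2 = 6.14: Q_1 = 1452.377.
∂Q_1/∂P_2 = -2.1P_1 = -2.1(20.58) = -43.2180.
ε = (∂Q_1/∂P_2)(P_2/Q_1) = -43.2180 × (6.14/1452.377) ≈ -0.183.
ε < 0: complements.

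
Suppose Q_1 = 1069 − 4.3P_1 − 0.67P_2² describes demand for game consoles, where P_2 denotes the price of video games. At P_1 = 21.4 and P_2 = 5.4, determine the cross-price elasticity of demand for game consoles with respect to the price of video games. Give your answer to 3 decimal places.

-0.041

At P_1 = 21.4 and P_2 = 5.4: Q_1 = 957.443.
∂Q_1/∂P_2 = -1.34P_2 = -1.34(5.4) = -7.2360.
ε = (∂Q_1/∂P_2)(P_2/Q_1) = -7.2360 × (5.4/957.443) ≈ -0.041.
ε < 0: complements.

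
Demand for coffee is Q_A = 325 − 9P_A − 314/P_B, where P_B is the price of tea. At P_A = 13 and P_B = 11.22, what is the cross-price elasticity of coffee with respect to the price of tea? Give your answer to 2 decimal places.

0.16

At P_A = 13 and P_B = 11.22: Q_A = 180.014.
∂Q_A/∂P_B = 314/P_B² = 2.4943.
ε = (∂Q_A/∂P_B)(P_B/Q_A) = 2.4943 × (11.22/180.014) ≈ 0.16.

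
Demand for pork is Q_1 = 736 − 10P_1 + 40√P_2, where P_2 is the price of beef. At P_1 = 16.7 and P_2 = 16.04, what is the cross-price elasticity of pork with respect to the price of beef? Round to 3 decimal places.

At P_1 = 16.7 and P_2 = 16.04: Q_1 = 729.200.
∂Q_1/∂P_2 = 40/(2√P_2) = 40/(2√16.04) = 4.9938.
ε = (∂Q_1/∂P_2)(P_2/Q_1) = 4.9938 × (16.04/729.200) ≈ 0.110.

0.110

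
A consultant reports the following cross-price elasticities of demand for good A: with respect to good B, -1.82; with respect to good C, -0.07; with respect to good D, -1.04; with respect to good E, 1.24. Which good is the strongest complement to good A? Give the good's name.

Complements have ε < 0. The most negative value is -1.82 (good B).

good B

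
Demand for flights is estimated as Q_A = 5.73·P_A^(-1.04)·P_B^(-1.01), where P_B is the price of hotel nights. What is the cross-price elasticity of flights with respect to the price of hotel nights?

In a log-linear (constant-elasticity) demand function, the coefficient on the exponent of P_B is the cross-price elasticity.
ε = -1.01. Negative, so flights and hotel nights are complements.

-1.01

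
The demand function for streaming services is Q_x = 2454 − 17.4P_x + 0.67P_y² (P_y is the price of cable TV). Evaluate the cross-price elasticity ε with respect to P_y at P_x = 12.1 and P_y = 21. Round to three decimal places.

0.233

At P_x = 12.1 and P_y = 21: Q_x = 2538.93.
∂Q_x/∂P_y = 1.34P_y = 1.34(21) = 28.1400.
ε = (∂Q_x/∂P_y)(P_y/Q_x) = 28.1400 × (21/2538.93) ≈ 0.233.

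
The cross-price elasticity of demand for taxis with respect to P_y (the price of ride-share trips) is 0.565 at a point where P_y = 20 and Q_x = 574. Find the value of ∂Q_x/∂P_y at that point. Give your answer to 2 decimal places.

ε = (∂Q_x/∂P_y)·(P_y/Q_x) ⇒ ∂Q_x/∂P_y = ε·Q_x/P_y = 0.565 × 574/20 ≈ 16.22.

16.22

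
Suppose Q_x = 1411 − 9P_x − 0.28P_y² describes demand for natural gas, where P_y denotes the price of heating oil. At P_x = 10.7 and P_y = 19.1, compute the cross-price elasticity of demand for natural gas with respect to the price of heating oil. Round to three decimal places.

At P_x = 10.7 and P_y = 19.1: Q_x = 1212.553.
∂Q_x/∂P_y = -0.56P_y = -0.56(19.1) = -10.6960.
ε = (∂Q_x/∂P_y)(P_y/Q_x) = -10.6960 × (19.1/1212.553) ≈ -0.168.

-0.168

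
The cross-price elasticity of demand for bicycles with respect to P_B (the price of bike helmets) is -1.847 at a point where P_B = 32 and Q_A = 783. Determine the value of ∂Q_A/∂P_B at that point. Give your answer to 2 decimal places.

ε = (∂Q_A/∂P_B)·(P_B/Q_A) ⇒ ∂Q_A/∂P_B = ε·Q_A/P_B = -1.847 × 783/32 ≈ -45.19.

-45.19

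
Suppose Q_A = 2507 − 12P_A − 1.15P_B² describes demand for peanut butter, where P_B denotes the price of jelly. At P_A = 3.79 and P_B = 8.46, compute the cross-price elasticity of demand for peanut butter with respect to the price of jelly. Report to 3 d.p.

-0.069

At P_A = 3.79 and P_B = 8.46: Q_A = 2379.213.
∂Q_A/∂P_B = -2.3P_B = -2.3(8.46) = -19.4580.
ε = (∂Q_A/∂P_B)(P_B/Q_A) = -19.4580 × (8.46/2379.213) ≈ -0.069.
ε < 0: complements.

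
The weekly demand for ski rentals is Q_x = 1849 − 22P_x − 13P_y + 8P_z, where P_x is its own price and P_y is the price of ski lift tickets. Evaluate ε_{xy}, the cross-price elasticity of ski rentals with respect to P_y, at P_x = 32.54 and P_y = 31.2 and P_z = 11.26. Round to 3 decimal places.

At P_x = 32.54 and P_y = 31.2 and P_z = 11.26: Q_x = 817.6.
∂Q_x/∂P_y = -13.
ε = (∂Q_x/∂P_y)(P_y/Q_x) = -13 × (31.2/817.6) ≈ -0.496.

-0.496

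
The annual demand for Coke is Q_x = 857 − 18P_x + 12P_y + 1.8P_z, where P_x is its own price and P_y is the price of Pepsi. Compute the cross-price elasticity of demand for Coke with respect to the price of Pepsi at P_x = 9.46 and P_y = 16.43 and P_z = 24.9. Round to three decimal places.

0.212

At P_x = 9.46 and P_y = 16.43 and P_z = 24.9: Q_x = 928.7.
∂Q_x/∂P_y = 12.
ε = (∂Q_x/∂P_y)(P_y/Q_x) = 12 × (16.43/928.7) ≈ 0.212.
Since ε > 0, Coke and Pepsi are substitutes.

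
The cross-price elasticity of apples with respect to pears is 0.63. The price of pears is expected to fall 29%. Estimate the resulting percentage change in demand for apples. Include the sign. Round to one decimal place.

-18.3%

%ΔQ ≈ ε × %ΔP of pears = 0.63 × (-29%) = -18.3%.
Demand for apples falls by about 18.3%.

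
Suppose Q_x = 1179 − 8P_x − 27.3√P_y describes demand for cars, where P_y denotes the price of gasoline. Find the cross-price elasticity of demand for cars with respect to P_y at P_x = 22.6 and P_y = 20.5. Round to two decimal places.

At P_x = 22.6 and P_y = 20.5: Q_x = 874.594.
∂Q_x/∂P_y = -27.3/(2√P_y) = -27.3/(2√20.5) = -3.0148.
ε = (∂Q_x/∂P_y)(P_y/Q_x) = -3.0148 × (20.5/874.594) ≈ -0.07.
ε < 0: complements.

-0.07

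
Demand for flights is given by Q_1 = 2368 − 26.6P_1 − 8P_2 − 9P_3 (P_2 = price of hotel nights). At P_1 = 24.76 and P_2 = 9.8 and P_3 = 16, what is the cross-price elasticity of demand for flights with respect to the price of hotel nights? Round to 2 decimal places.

At P_1 = 24.76 and P_2 = 9.8 and P_3 = 16: Q_1 = 1486.984.
∂Q_1/∂P_2 = -8.
ε = (∂Q_1/∂P_2)(P_2/Q_1) = -8 × (9.8/1486.984) ≈ -0.05.
Since ε < 0, flights and hotel nights are complements.

-0.05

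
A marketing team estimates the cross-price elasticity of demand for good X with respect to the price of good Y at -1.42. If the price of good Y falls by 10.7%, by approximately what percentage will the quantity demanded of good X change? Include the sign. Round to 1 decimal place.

15.2%

%ΔQ ≈ ε × %ΔP of good Y = -1.42 × (-10.7%) = 15.2%.
Demand for good X rises by about 15.2%.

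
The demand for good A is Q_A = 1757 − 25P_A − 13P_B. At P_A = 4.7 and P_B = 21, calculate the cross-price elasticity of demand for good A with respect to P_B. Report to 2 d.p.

At P_A = 4.7 and P_B = 21: Q_A = 1366.5.
∂Q_A/∂P_B = -13.
ε = (∂Q_A/∂P_B)(P_B/Q_A) = -13 × (21/1366.5) ≈ -0.20.
Since ε < 0, good A and good B are complements.

-0.20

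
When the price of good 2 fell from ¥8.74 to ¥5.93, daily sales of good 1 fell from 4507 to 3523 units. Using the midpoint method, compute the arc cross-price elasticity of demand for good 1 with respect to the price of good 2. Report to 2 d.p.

0.64

ΔQ_1 = 3523 − 4507 = -984; ΔP_2 = 5.93 − 8.74 = -2.81.
Midpoints: Q̄_1 = 4015.0, P̄_2 = 7.33.
ε = (ΔQ_1/Q̄_1)/(ΔP_2/P̄_2) = (-984/4015.0)/(-2.81/7.33) ≈ 0.64.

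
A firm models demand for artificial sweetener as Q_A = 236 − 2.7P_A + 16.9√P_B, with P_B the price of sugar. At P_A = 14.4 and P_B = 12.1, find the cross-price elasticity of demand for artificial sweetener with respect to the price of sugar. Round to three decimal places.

0.115

At P_A = 14.4 and P_B = 12.1: Q_A = 255.907.
∂Q_A/∂P_B = 16.9/(2√P_B) = 16.9/(2√12.1) = 2.4292.
ε = (∂Q_A/∂P_B)(P_B/Q_A) = 2.4292 × (12.1/255.907) ≈ 0.115.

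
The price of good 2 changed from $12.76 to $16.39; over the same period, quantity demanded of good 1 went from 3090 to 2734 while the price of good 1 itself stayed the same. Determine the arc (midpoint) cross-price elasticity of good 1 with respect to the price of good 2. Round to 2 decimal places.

ΔQ_1 = 2734 − 3090 = -356; ΔP_2 = 16.39 − 12.76 = 3.63.
Midpoints: Q̄_1 = 2912.0, P̄_2 = 14.57.
ε = (ΔQ_1/Q̄_1)/(ΔP_2/P̄_2) = (-356/2912.0)/(3.63/14.57) ≈ -0.49.
ε < 0: good 1 and good 2 are complements.

-0.49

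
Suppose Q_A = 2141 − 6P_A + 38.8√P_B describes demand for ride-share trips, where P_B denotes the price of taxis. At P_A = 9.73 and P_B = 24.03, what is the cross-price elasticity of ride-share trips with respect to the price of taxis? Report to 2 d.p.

At P_A = 9.73 and P_B = 24.03: Q_A = 2272.819.
∂Q_A/∂P_B = 38.8/(2√P_B) = 38.8/(2√24.03) = 3.9575.
ε = (∂Q_A/∂P_B)(P_B/Q_A) = 3.9575 × (24.03/2272.819) ≈ 0.04.
ε > 0: substitutes.

0.04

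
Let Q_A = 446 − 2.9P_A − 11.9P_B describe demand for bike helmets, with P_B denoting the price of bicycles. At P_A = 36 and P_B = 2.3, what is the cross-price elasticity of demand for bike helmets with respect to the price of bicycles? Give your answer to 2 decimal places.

-0.09

At P_A = 36 and P_B = 2.3: Q_A = 314.23.
∂Q_A/∂P_B = -11.9.
ε = (∂Q_A/∂P_B)(P_B/Q_A) = -11.9 × (2.3/314.23) ≈ -0.09.
Since ε < 0, bike helmets and bicycles are complements.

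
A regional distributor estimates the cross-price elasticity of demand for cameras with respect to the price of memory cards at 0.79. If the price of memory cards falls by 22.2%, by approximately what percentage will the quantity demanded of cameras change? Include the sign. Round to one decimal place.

%ΔQ ≈ ε × %ΔP of memory cards = 0.79 × (-22.2%) = -17.5%.

-17.5%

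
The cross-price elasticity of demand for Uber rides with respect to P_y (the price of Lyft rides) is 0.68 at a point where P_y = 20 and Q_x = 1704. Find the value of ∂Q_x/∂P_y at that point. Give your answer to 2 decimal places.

ε = (∂Q_x/∂P_y)·(P_y/Q_x) ⇒ ∂Q_x/∂P_y = ε·Q_x/P_y = 0.68 × 1704/20 ≈ 57.94.

57.94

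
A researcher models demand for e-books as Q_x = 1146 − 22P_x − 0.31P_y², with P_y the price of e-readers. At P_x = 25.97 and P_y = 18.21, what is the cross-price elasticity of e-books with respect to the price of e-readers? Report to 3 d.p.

-0.436

At P_x = 25.97 and P_y = 18.21: Q_x = 471.863.
∂Q_x/∂P_y = -0.62P_y = -0.62(18.21) = -11.2902.
ε = (∂Q_x/∂P_y)(P_y/Q_x) = -11.2902 × (18.21/471.863) ≈ -0.436.
ε < 0: complements.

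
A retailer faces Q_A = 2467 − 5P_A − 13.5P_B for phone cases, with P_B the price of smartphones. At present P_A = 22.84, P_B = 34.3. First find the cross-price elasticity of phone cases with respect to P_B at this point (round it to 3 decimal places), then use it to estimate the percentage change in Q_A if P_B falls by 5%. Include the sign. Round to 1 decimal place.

1.2%

At P_A = 22.84, P_B = 34.3: Q_A = 1889.75.
∂Q_A/∂P_B = -13.5.
ε = (∂Q_A/∂P_B)(P_B/Q_A) = -13.5000 × 34.3/1889.75 ≈ -0.245.
%ΔQ_A ≈ ε × %ΔP_B = -0.245 × (-5%) = 1.2%.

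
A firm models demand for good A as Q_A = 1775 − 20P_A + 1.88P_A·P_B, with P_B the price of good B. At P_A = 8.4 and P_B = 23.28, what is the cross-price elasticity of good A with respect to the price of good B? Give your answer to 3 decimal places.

0.186

At P_A = 8.4 and P_B = 23.28: Q_A = 1974.638.
∂Q_A/∂P_B = 1.88P_A = 1.88(8.4) = 15.7920.
ε = (∂Q_A/∂P_B)(P_B/Q_A) = 15.7920 × (23.28/1974.638) ≈ 0.186.
ε > 0: substitutes.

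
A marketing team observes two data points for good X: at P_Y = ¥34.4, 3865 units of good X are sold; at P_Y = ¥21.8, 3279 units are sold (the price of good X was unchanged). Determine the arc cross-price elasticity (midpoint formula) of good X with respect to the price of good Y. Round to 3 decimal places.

ΔQ_X = 3279 − 3865 = -586; ΔP_Y = 21.8 − 34.4 = -12.6.
Midpoints: Q̄_X = 3572.0, P̄_Y = 28.10.
ε = (ΔQ_X/Q̄_X)/(ΔP_Y/P̄_Y) = (-586/3572.0)/(-12.6/28.10) ≈ 0.366.
ε > 0: good X and good Y are substitutes.

0.366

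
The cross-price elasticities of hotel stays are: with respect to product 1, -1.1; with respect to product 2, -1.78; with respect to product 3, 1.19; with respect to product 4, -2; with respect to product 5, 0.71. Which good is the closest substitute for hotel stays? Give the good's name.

product 3

Substitutes have ε > 0. Among the positive values, 1.19 (product 3) is largest.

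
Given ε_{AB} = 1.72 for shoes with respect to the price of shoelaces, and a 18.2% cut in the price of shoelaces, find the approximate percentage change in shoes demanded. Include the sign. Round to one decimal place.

-31.3%

%ΔQ ≈ ε × %ΔP of shoelaces = 1.72 × (-18.2%) = -31.3%.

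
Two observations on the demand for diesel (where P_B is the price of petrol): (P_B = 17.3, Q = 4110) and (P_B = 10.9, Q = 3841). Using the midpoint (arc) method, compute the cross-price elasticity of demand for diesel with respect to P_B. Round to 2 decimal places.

0.15

ΔQ_A = 3841 − 4110 = -269; ΔP_B = 10.9 − 17.3 = -6.4.
Midpoints: Q̄_A = 3975.5, P̄_B = 14.10.
ε = (ΔQ_A/Q̄_A)/(ΔP_B/P̄_B) = (-269/3975.5)/(-6.4/14.10) ≈ 0.15.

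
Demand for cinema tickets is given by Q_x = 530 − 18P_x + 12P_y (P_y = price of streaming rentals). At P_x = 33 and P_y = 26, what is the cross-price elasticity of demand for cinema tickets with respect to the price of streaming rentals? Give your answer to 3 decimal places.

At P_x = 33 and P_y = 26: Q_x = 248.
∂Q_x/∂P_y = 12.
ε = (∂Q_x/∂P_y)(P_y/Q_x) = 12 × (26/248) ≈ 1.258.

1.258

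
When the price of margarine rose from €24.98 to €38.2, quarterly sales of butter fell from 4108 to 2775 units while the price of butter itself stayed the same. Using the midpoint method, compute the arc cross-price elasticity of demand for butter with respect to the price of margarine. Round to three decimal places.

-0.926

ΔQ_A = 2775 − 4108 = -1333; ΔP_B = 38.2 − 24.98 = 13.22.
Midpoints: Q̄_A = 3441.5, P̄_B = 31.59.
ε = (ΔQ_A/Q̄_A)/(ΔP_B/P̄_B) = (-1333/3441.5)/(13.22/31.59) ≈ -0.926.
ε < 0: butter and margarine are complements.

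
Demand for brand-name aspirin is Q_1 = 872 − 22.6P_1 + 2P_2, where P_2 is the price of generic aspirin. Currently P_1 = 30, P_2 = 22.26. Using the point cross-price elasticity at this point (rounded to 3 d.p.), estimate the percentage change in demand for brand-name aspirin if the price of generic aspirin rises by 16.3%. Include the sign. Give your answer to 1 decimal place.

3.0%

At P_1 = 30, P_2 = 22.26: Q_1 = 238.52.
∂Q_1/∂P_2 = 2.
ε = (∂Q_1/∂P_2)(P_2/Q_1) = 2.0000 × 22.26/238.52 ≈ 0.187.
%ΔQ_1 ≈ ε × %ΔP_2 = 0.187 × (16.3%) = 3.0%.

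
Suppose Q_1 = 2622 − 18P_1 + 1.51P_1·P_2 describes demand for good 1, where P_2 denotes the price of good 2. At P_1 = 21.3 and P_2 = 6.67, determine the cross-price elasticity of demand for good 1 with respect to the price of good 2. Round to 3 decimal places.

At P_1 = 21.3 and P_2 = 6.67: Q_1 = 2453.127.
∂Q_1/∂P_2 = 1.51P_1 = 1.51(21.3) = 32.1630.
ε = (∂Q_1/∂P_2)(P_2/Q_1) = 32.1630 × (6.67/2453.127) ≈ 0.087.

0.087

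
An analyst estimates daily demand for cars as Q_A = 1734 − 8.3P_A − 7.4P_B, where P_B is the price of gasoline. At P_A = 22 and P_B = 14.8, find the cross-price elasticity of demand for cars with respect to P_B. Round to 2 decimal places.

-0.08

At P_A = 22 and P_B = 14.8: Q_A = 1441.88.
∂Q_A/∂P_B = -7.4.
ε = (∂Q_A/∂P_B)(P_B/Q_A) = -7.4 × (14.8/1441.88) ≈ -0.08.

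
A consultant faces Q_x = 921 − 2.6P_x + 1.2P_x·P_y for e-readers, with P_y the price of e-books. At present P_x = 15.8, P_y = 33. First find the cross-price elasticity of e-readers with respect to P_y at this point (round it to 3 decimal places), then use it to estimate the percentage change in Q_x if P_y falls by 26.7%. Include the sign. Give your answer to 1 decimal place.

At P_x = 15.8, P_y = 33: Q_x = 1505.6.
∂Q_x/∂P_y = 1.2P_x = 18.9600.
ε = (∂Q_x/∂P_y)(P_y/Q_x) = 18.9600 × 33/1505.6 ≈ 0.416.
%ΔQ_x ≈ ε × %ΔP_y = 0.416 × (-26.7%) = -11.1%.

-11.1%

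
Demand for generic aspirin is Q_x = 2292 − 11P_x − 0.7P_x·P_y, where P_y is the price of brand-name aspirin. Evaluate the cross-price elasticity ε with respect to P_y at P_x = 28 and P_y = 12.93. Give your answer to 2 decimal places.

At P_x = 28 and P_y = 12.93: Q_x = 1730.572.
∂Q_x/∂P_y = -0.7P_x = -0.7(28) = -19.6000.
ε = (∂Q_x/∂P_y)(P_y/Q_x) = -19.6000 × (12.93/1730.572) ≈ -0.15.
ε < 0: complements.

-0.15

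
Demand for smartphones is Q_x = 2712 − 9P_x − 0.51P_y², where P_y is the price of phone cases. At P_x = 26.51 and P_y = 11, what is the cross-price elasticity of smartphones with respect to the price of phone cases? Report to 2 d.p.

-0.05

At P_x = 26.51 and P_y = 11: Q_x = 2411.7.
∂Q_x/∂P_y = -1.02P_y = -1.02(11) = -11.2200.
ε = (∂Q_x/∂P_y)(P_y/Q_x) = -11.2200 × (11/2411.7) ≈ -0.05.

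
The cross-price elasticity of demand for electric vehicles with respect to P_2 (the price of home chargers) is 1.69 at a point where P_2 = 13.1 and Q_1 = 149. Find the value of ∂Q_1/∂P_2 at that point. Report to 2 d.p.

ε = (∂Q_1/∂P_2)·(P_2/Q_1) ⇒ ∂Q_1/∂P_2 = ε·Q_1/P_2 = 1.69 × 149/13.1 ≈ 19.22.

19.22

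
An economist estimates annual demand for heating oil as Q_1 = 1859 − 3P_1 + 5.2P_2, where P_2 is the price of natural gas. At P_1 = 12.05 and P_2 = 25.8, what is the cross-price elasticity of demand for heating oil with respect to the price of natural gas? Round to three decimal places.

At P_1 = 12.05 and P_2 = 25.8: Q_1 = 1957.01.
∂Q_1/∂P_2 = 5.2.
ε = (∂Q_1/∂P_2)(P_2/Q_1) = 5.2 × (25.8/1957.01) ≈ 0.069.

0.069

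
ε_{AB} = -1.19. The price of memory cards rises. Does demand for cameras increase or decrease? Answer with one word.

ε < 0 and the price of memory cards rises, so the quantity of cameras moves in the opposite direction: it decreases.

decrease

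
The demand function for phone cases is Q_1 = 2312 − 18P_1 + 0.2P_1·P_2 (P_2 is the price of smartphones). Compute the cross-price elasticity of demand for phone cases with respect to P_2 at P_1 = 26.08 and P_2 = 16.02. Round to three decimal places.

0.043

At P_1 = 26.08 and P_2 = 16.02: Q_1 = 1926.120.
∂Q_1/∂P_2 = 0.2P_1 = 0.2(26.08) = 5.2160.
ε = (∂Q_1/∂P_2)(P_2/Q_1) = 5.2160 × (16.02/1926.120) ≈ 0.043.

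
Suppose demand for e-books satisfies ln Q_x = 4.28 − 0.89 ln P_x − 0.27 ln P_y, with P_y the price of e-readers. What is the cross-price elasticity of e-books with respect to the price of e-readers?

-0.27

In a log-linear (constant-elasticity) demand function, the coefficient on ln P_y is the cross-price elasticity.
ε = -0.27. Negative, so e-books and e-readers are complements.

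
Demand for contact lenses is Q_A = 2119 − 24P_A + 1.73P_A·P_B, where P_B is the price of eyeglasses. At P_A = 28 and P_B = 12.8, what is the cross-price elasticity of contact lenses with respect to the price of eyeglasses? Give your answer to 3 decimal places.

At P_A = 28 and P_B = 12.8: Q_A = 2067.032.
∂Q_A/∂P_B = 1.73P_A = 1.73(28) = 48.4400.
ε = (∂Q_A/∂P_B)(P_B/Q_A) = 48.4400 × (12.8/2067.032) ≈ 0.300.
ε > 0: substitutes.

0.300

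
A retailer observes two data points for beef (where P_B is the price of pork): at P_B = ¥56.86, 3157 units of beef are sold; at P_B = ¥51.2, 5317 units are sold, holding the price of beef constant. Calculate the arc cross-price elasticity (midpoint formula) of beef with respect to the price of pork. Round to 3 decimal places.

ΔQ_A = 5317 − 3157 = 2160; ΔP_B = 51.2 − 56.86 = -5.66.
Midpoints: Q̄_A = 4237.0, P̄_B = 54.03.
ε = (ΔQ_A/Q̄_A)/(ΔP_B/P̄_B) = (2160/4237.0)/(-5.66/54.03) ≈ -4.866.

-4.866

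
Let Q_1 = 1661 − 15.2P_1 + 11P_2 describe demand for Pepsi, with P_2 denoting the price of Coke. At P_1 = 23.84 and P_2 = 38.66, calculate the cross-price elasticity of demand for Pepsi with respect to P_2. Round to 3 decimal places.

At P_1 = 23.84 and P_2 = 38.66: Q_1 = 1723.892.
∂Q_1/∂P_2 = 11.
ε = (∂Q_1/∂P_2)(P_2/Q_1) = 11 × (38.66/1723.892) ≈ 0.247.
Since ε > 0, Pepsi and Coke are substitutes.

0.247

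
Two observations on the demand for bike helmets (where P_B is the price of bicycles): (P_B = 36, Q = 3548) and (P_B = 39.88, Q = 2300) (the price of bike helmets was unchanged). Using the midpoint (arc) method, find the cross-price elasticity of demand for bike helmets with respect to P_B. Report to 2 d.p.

ΔQ_A = 2300 − 3548 = -1248; ΔP_B = 39.88 − 36 = 3.88.
Midpoints: Q̄_A = 2924.0, P̄_B = 37.94.
ε = (ΔQ_A/Q̄_A)/(ΔP_B/P̄_B) = (-1248/2924.0)/(3.88/37.94) ≈ -4.17.

-4.17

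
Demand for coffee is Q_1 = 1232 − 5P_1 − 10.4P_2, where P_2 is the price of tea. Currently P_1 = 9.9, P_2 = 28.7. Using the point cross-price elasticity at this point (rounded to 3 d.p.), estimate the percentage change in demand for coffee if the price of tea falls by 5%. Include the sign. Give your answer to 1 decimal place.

At P_1 = 9.9, P_2 = 28.7: Q_1 = 884.02.
∂Q_1/∂P_2 = -10.4.
ε = (∂Q_1/∂P_2)(P_2/Q_1) = -10.4000 × 28.7/884.02 ≈ -0.338.
%ΔQ_1 ≈ ε × %ΔP_2 = -0.338 × (-5%) = 1.7%.

1.7%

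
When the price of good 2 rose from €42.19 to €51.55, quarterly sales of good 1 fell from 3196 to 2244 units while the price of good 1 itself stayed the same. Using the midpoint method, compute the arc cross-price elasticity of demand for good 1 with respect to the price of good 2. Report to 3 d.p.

ΔQ_1 = 2244 − 3196 = -952; ΔP_2 = 51.55 − 42.19 = 9.36.
Midpoints: Q̄_1 = 2720.0, P̄_2 = 46.87.
ε = (ΔQ_1/Q̄_1)/(ΔP_2/P̄_2) = (-952/2720.0)/(9.36/46.87) ≈ -1.753.
ε < 0: good 1 and good 2 are complements.

-1.753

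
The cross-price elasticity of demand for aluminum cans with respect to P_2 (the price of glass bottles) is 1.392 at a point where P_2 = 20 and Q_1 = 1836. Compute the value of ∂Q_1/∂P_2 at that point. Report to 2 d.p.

ε = (∂Q_1/∂P_2)·(P_2/Q_1) ⇒ ∂Q_1/∂P_2 = ε·Q_1/P_2 = 1.392 × 1836/20 ≈ 127.79.

127.79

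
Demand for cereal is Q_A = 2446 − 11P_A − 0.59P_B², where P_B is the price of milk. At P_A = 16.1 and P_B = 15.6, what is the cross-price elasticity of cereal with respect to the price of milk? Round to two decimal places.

At P_A = 16.1 and P_B = 15.6: Q_A = 2125.318.
∂Q_A/∂P_B = -1.18P_B = -1.18(15.6) = -18.4080.
ε = (∂Q_A/∂P_B)(P_B/Q_A) = -18.4080 × (15.6/2125.318) ≈ -0.14.

-0.14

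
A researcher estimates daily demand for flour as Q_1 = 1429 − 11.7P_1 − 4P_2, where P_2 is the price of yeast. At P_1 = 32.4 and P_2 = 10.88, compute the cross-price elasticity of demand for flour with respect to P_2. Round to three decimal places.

-0.043

At P_1 = 32.4 and P_2 = 10.88: Q_1 = 1006.4.
∂Q_1/∂P_2 = -4.
ε = (∂Q_1/∂P_2)(P_2/Q_1) = -4 × (10.88/1006.4) ≈ -0.043.
Since ε < 0, flour and yeast are complements.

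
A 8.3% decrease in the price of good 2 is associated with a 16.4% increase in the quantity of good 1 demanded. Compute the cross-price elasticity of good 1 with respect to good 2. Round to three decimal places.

-1.976

ε = (%ΔQ of good 1) / (%ΔP of good 2) = (16.4%) / (-8.3%) ≈ -1.976.
Negative cross-price elasticity: complements.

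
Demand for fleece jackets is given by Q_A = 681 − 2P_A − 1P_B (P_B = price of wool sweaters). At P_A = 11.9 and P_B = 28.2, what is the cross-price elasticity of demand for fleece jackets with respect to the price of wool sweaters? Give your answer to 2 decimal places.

-0.04

At P_A = 11.9 and P_B = 28.2: Q_A = 629.
∂Q_A/∂P_B = -1.
ε = (∂Q_A/∂P_B)(P_B/Q_A) = -1 × (28.2/629) ≈ -0.04.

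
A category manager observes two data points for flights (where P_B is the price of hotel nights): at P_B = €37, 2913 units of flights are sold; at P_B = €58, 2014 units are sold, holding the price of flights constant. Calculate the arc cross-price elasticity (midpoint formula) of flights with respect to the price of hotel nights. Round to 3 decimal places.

ΔQ_A = 2014 − 2913 = -899; ΔP_B = 58 − 37 = 21.
Midpoints: Q̄_A = 2463.5, P̄_B = 47.50.
ε = (ΔQ_A/Q̄_A)/(ΔP_B/P̄_B) = (-899/2463.5)/(21/47.50) ≈ -0.825.
ε < 0: flights and hotel nights are complements.

-0.825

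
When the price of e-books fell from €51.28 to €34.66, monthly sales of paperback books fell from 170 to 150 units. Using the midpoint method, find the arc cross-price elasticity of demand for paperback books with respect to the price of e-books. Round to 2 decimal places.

ΔQ_A = 150 − 170 = -20; ΔP_B = 34.66 − 51.28 = -16.62.
Midpoints: Q̄_A = 160.0, P̄_B = 42.97.
ε = (ΔQ_A/Q̄_A)/(ΔP_B/P̄_B) = (-20/160.0)/(-16.62/42.97) ≈ 0.32.

0.32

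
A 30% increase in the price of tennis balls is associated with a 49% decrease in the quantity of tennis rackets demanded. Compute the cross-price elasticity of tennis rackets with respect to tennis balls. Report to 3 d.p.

-1.633

ε = (%ΔQ of tennis rackets) / (%ΔP of tennis balls) = (-49%) / (30%) ≈ -1.633.
Negative cross-price elasticity: complements.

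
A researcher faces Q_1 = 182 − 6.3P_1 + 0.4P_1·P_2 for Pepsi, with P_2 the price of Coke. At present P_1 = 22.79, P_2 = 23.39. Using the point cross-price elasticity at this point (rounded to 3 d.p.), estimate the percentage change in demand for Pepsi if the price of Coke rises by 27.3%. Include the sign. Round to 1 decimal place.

At P_1 = 22.79, P_2 = 23.39: Q_1 = 251.646.
∂Q_1/∂P_2 = 0.4P_1 = 9.1160.
ε = (∂Q_1/∂P_2)(P_2/Q_1) = 9.1160 × 23.39/251.646 ≈ 0.847.
%ΔQ_1 ≈ ε × %ΔP_2 = 0.847 × (27.3%) = 23.1%.

23.1%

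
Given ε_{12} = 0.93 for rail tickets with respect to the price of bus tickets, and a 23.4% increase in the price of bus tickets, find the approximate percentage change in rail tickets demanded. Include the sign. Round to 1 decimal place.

21.8%

%ΔQ ≈ ε × %ΔP of bus tickets = 0.93 × (23.4%) = 21.8%.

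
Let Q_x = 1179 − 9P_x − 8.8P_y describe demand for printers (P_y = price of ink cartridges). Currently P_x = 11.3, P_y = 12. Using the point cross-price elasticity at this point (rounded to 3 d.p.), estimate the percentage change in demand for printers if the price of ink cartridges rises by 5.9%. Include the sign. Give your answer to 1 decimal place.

-0.6%

At P_x = 11.3, P_y = 12: Q_x = 971.7.
∂Q_x/∂P_y = -8.8.
ε = (∂Q_x/∂P_y)(P_y/Q_x) = -8.8000 × 12/971.7 ≈ -0.109.
%ΔQ_x ≈ ε × %ΔP_y = -0.109 × (5.9%) = -0.6%.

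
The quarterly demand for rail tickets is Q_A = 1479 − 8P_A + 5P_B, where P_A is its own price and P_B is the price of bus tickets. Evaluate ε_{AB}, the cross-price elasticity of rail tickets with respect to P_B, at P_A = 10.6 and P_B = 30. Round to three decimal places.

At P_A = 10.6 and P_B = 30: Q_A = 1544.2.
∂Q_A/∂P_B = 5.
ε = (∂Q_A/∂P_B)(P_B/Q_A) = 5 × (30/1544.2) ≈ 0.097.
Since ε > 0, rail tickets and bus tickets are substitutes.

0.097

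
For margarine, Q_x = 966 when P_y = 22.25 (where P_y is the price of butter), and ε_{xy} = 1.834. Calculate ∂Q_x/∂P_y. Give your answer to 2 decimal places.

ε = (∂Q_x/∂P_y)·(P_y/Q_x) ⇒ ∂Q_x/∂P_y = ε·Q_x/P_y = 1.834 × 966/22.25 ≈ 79.62.

79.62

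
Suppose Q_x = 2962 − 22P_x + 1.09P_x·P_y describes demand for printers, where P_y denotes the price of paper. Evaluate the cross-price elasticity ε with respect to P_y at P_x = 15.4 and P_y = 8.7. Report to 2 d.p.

0.05

At P_x = 15.4 and P_y = 8.7: Q_x = 2769.238.
∂Q_x/∂P_y = 1.09P_x = 1.09(15.4) = 16.7860.
ε = (∂Q_x/∂P_y)(P_y/Q_x) = 16.7860 × (8.7/2769.238) ≈ 0.05.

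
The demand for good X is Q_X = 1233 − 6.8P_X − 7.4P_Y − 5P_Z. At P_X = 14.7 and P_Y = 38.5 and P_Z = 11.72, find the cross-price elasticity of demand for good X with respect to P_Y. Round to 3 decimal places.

At P_X = 14.7 and P_Y = 38.5 and P_Z = 11.72: Q_X = 789.54.
∂Q_X/∂P_Y = -7.4.
ε = (∂Q_X/∂P_Y)(P_Y/Q_X) = -7.4 × (38.5/789.54) ≈ -0.361.

-0.361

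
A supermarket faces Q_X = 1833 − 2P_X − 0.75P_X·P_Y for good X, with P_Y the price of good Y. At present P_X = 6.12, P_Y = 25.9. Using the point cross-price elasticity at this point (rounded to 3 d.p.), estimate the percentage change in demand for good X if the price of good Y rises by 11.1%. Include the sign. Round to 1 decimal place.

-0.8%

At P_X = 6.12, P_Y = 25.9: Q_X = 1701.879.
∂Q_X/∂P_Y = -0.75P_X = -4.5900.
ε = (∂Q_X/∂P_Y)(P_Y/Q_X) = -4.5900 × 25.9/1701.879 ≈ -0.070.
%ΔQ_X ≈ ε × %ΔP_Y = -0.070 × (11.1%) = -0.8%.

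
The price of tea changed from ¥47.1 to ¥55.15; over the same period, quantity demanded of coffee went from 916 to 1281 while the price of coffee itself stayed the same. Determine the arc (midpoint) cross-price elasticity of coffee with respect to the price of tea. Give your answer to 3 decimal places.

2.110

ΔQ_A = 1281 − 916 = 365; ΔP_B = 55.15 − 47.1 = 8.05.
Midpoints: Q̄_A = 1098.5, P̄_B = 51.12.
ε = (ΔQ_A/Q̄_A)/(ΔP_B/P̄_B) = (365/1098.5)/(8.05/51.12) ≈ 2.110.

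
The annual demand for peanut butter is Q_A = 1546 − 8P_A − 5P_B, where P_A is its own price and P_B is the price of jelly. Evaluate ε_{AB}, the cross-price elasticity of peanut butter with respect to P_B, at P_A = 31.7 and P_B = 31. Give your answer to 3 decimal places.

-0.136

At P_A = 31.7 and P_B = 31: Q_A = 1137.4.
∂Q_A/∂P_B = -5.
ε = (∂Q_A/∂P_B)(P_B/Q_A) = -5 × (31/1137.4) ≈ -0.136.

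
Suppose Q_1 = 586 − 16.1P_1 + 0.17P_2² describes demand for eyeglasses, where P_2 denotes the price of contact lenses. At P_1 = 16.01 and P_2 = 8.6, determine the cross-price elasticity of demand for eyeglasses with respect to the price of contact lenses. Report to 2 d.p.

0.07

At P_1 = 16.01 and P_2 = 8.6: Q_1 = 340.812.
∂Q_1/∂P_2 = 0.34P_2 = 0.34(8.6) = 2.9240.
ε = (∂Q_1/∂P_2)(P_2/Q_1) = 2.9240 × (8.6/340.812) ≈ 0.07.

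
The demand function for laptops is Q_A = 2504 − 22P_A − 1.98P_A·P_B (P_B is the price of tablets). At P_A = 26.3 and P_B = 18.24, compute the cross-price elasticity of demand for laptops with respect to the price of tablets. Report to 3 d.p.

At P_A = 26.3 and P_B = 18.24: Q_A = 975.570.
∂Q_A/∂P_B = -1.98P_A = -1.98(26.3) = -52.0740.
ε = (∂Q_A/∂P_B)(P_B/Q_A) = -52.0740 × (18.24/975.570) ≈ -0.974.

-0.974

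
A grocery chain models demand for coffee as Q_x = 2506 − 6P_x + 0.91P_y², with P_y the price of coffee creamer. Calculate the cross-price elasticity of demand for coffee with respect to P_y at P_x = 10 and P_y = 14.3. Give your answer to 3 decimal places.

At P_x = 10 and P_y = 14.3: Q_x = 2632.086.
∂Q_x/∂P_y = 1.82P_y = 1.82(14.3) = 26.0260.
ε = (∂Q_x/∂P_y)(P_y/Q_x) = 26.0260 × (14.3/2632.086) ≈ 0.141.
ε > 0: substitutes.

0.141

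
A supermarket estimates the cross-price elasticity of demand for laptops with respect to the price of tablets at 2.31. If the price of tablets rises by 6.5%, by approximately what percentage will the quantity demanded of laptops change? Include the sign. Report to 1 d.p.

15.0%

%ΔQ ≈ ε × %ΔP of tablets = 2.31 × (6.5%) = 15.0%.
Demand for laptops rises by about 15.0%.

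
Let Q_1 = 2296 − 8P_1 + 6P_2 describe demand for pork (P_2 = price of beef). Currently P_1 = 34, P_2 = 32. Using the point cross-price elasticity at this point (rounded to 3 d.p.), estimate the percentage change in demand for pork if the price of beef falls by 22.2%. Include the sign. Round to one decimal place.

At P_1 = 34, P_2 = 32: Q_1 = 2216.
∂Q_1/∂P_2 = 6.
ε = (∂Q_1/∂P_2)(P_2/Q_1) = 6.0000 × 32/2216 ≈ 0.087.
%ΔQ_1 ≈ ε × %ΔP_2 = 0.087 × (-22.2%) = -1.9%.

-1.9%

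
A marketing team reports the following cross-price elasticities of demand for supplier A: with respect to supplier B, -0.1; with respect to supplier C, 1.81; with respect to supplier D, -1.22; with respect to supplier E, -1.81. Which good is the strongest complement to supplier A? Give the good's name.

supplier E

Complements have ε < 0. The most negative value is -1.81 (supplier E).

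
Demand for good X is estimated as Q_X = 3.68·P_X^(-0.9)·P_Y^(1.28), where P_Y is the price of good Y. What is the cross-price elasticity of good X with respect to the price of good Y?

1.28

In a log-linear (constant-elasticity) demand function, the coefficient on the exponent of P_Y is the cross-price elasticity.
ε = 1.28. Positive, so good X and good Y are substitutes.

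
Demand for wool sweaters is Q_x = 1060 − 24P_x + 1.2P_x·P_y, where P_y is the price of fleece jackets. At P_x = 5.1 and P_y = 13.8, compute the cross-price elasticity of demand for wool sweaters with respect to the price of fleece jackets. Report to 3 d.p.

0.083

At P_x = 5.1 and P_y = 13.8: Q_x = 1022.056.
∂Q_x/∂P_y = 1.2P_x = 1.2(5.1) = 6.1200.
ε = (∂Q_x/∂P_y)(P_y/Q_x) = 6.1200 × (13.8/1022.056) ≈ 0.083.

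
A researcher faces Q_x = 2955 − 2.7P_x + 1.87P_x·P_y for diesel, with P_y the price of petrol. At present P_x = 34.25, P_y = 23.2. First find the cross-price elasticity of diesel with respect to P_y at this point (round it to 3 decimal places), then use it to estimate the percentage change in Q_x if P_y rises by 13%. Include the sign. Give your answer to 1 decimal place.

4.4%

At P_x = 34.25, P_y = 23.2: Q_x = 4348.427.
∂Q_x/∂P_y = 1.87P_x = 64.0475.
ε = (∂Q_x/∂P_y)(P_y/Q_x) = 64.0475 × 23.2/4348.427 ≈ 0.342.
%ΔQ_x ≈ ε × %ΔP_y = 0.342 × (13%) = 4.4%.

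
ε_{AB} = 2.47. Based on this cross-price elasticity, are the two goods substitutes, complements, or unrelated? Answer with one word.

ε = 2.47 > 0, so a higher price of good B raises demand for good A: substitutes.

substitutes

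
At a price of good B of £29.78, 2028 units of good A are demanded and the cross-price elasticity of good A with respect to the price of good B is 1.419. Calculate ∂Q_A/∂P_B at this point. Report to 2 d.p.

ε = (∂Q_A/∂P_B)·(P_B/Q_A) ⇒ ∂Q_A/∂P_B = ε·Q_A/P_B = 1.419 × 2028/29.78 ≈ 96.63.

96.63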